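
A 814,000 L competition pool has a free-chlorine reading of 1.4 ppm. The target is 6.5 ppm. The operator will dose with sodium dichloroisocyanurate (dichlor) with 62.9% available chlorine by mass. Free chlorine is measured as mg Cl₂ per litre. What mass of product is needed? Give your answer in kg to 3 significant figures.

Chlorine deficit: 6.5 − 1.4 = 5.1 ppm = 5.1 mg/L as Cl₂.
Cl₂ equivalent needed: 5.1 mg/L × 814,000 L = 4,151,000 mg = 4151 g.
Product at 62.9% available chlorine: 4151 / 0.629 = 6600 g.

6.60 kg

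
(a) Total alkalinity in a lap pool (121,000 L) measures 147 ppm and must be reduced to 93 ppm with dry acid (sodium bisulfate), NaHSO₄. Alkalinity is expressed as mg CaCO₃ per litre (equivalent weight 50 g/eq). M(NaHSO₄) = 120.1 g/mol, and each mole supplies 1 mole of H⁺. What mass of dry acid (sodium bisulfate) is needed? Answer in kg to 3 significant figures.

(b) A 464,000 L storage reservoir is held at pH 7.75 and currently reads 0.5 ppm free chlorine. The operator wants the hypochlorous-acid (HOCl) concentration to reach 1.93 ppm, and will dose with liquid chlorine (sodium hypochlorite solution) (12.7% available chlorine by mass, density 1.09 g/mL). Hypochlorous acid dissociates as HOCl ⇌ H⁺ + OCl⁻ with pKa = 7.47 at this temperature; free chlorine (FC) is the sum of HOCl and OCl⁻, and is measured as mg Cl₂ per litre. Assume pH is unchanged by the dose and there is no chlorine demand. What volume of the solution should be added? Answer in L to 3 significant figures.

(a) 15.7 kg; (b) 17.1 L

(a) Alkalinity to neutralize: (147 − 93) = 54 mg/L as CaCO₃ × 121,000 L = 6534 g as CaCO₃.
(a) Equivalents of H⁺ required: 6534 ÷ 50 g/eq = 130.7 eq = 130.7 mol NaHSO₄.
(a) Mass of NaHSO₄: 130.7 × 120.1 = 15,690 g.

(b) [OCl⁻]/[HOCl] = 10^(pH − pKa) = 10^(7.75 − 7.47) = 1.905; fraction as HOCl = 1/(1 + 1.905) = 0.3442.
(b) Free chlorine required for 1.93 ppm HOCl: 1.93 / 0.3442 = 5.608 ppm.
(b) FC to add: 5.608 − 0.5 = 5.108 mg/L as Cl₂.
(b) Cl₂ equivalent: 5.108 mg/L × 464,000 L = 2370 g.
(b) Product at 12.7% available Cl: 2370 / 0.127 = 18,660 g.
(b) Volume: 18,660 g ÷ 1.09 g/mL = 17,120 mL.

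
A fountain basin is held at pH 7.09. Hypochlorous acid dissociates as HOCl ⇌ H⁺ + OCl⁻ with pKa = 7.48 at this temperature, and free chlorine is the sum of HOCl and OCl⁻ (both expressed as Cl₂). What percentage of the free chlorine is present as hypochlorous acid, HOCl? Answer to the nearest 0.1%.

[OCl⁻]/[HOCl] = 10^(pH − pKa) = 10^(7.09 − 7.48) = 10^-0.39 = 0.4074.
Fraction as HOCl = 1 / (1 + 0.4074) = 0.7105.

71.1%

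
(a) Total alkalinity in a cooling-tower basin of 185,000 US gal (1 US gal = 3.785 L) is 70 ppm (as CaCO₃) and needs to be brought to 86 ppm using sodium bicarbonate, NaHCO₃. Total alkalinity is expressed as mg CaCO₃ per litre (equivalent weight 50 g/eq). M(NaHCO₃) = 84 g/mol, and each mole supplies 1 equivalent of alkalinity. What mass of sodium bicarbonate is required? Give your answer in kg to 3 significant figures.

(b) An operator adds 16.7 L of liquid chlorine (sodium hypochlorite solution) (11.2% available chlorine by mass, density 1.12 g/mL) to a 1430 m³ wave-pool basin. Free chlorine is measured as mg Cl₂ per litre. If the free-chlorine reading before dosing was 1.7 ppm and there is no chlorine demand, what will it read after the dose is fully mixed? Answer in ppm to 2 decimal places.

(a) 18.8 kg; (b) 3.16 ppm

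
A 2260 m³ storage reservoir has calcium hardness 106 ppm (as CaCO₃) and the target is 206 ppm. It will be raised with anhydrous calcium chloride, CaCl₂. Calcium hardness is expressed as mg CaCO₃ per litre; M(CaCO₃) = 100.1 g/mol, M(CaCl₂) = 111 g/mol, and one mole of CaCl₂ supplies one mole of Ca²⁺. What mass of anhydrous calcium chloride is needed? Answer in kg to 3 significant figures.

Volume: 2260 m³ = 2,260,000 L.
Hardness to add: (206 − 106) = 100 mg/L as CaCO₃ × 2,260,000 L = 226,000 g as CaCO₃.
Moles of Ca²⁺ (1 mol Ca²⁺ ≡ 1 mol CaCO₃): 226,000 / 100.1 g/mol = 2258 mol.
Mass of CaCl₂: 2258 × 111 = 250,600 g.

251 kg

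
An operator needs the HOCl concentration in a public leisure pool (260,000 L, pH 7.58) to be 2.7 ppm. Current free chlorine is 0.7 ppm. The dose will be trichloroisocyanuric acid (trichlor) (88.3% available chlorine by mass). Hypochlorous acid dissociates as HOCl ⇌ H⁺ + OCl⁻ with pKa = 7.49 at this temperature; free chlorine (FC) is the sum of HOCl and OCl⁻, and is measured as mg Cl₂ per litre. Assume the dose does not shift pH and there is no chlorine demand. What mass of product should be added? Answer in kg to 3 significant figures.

[OCl⁻]/[HOCl] = 10^(pH − pKa) = 10^(7.58 − 7.49) = 1.23; fraction as HOCl = 1/(1 + 1.23) = 0.4484.
Free chlorine required for 2.7 ppm HOCl: 2.7 / 0.4484 = 6.022 ppm.
FC to add: 6.022 − 0.7 = 5.322 mg/L as Cl₂.
Cl₂ equivalent: 5.322 mg/L × 260,000 L = 1384 g.
Product at 88.3% available Cl: 1384 / 0.883 = 1567 g.

1.57 kg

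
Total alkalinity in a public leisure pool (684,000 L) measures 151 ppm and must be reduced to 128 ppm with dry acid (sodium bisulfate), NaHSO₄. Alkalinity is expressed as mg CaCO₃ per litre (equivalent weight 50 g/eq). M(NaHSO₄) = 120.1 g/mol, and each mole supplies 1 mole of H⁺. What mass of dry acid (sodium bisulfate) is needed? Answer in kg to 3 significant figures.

37.8 kg

Alkalinity to neutralize: (151 − 128) = 23 mg/L as CaCO₃ × 684,000 L = 15,730 g as CaCO₃.
Equivalents of H⁺ required: 15,730 ÷ 50 g/eq = 314.6 eq = 314.6 mol NaHSO₄.
Mass of NaHSO₄: 314.6 × 120.1 = 37,790 g.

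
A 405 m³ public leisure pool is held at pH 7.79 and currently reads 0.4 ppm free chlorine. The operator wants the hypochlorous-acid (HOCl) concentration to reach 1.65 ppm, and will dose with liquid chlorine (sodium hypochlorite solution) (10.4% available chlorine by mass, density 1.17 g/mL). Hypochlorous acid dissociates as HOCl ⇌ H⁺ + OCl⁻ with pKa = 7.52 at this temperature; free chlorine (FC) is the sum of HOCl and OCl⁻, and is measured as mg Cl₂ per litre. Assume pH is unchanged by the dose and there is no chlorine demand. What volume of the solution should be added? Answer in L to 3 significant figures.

Volume: 405 m³ = 405,000 L.
[OCl⁻]/[HOCl] = 10^(pH − pKa) = 10^(7.79 − 7.52) = 1.862; fraction as HOCl = 1/(1 + 1.862) = 0.3494.
Free chlorine required for 1.65 ppm HOCl: 1.65 / 0.3494 = 4.722 ppm.
FC to add: 4.722 − 0.4 = 4.322 mg/L as Cl₂.
Cl₂ equivalent: 4.322 mg/L × 405,000 L = 1751 g.
Product at 10.4% available Cl: 1751 / 0.104 = 16,830 g.
Volume: 16,830 g ÷ 1.17 g/mL = 14,390 mL.

14.4 L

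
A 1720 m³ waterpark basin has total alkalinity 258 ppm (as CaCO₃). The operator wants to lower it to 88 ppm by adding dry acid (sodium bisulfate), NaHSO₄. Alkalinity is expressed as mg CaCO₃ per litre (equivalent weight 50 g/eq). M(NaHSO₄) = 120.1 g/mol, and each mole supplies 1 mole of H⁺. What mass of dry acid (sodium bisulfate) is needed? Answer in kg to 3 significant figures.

702 kg

Volume: 1720 m³ = 1,720,000 L.
Alkalinity to neutralize: (258 − 88) = 170 mg/L as CaCO₃ × 1,720,000 L = 292,400 g as CaCO₃.
Equivalents of H⁺ required: 292,400 ÷ 50 g/eq = 5848 eq = 5848 mol NaHSO₄.
Mass of NaHSO₄: 5848 × 120.1 = 702,300 g.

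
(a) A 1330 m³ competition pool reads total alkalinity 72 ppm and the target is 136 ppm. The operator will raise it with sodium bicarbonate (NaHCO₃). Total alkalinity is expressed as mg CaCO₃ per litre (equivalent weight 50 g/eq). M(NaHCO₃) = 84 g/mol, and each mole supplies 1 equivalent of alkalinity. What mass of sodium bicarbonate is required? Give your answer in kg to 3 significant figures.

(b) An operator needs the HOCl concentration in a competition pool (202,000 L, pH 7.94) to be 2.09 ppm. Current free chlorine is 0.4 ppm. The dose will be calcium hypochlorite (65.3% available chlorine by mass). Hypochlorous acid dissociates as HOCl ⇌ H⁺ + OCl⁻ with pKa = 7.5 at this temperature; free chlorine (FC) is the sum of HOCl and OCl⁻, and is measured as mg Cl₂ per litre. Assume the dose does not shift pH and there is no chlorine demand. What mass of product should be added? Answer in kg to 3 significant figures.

(a) Volume: 1330 m³ = 1,330,000 L.
(a) Alkalinity to add: (136 − 72) = 64 mg/L as CaCO₃ × 1,330,000 L = 85,120 g as CaCO₃.
(a) Equivalents: 85,120 g ÷ 50 g/eq = 1702 eq.
(a) NaHCO₃ supplies 1 eq per mole → 1702 mol.
(a) Mass: 1702 mol × 84 g/mol = 143,000 g.

(b) [OCl⁻]/[HOCl] = 10^(pH − pKa) = 10^(7.94 − 7.5) = 2.754; fraction as HOCl = 1/(1 + 2.754) = 0.2664.
(b) Free chlorine required for 2.09 ppm HOCl: 2.09 / 0.2664 = 7.846 ppm.
(b) FC to add: 7.846 − 0.4 = 7.446 mg/L as Cl₂.
(b) Cl₂ equivalent: 7.446 mg/L × 202,000 L = 1504 g.
(b) Product at 65.3% available Cl: 1504 / 0.653 = 2303 g.

(a) 143 kg; (b) 2.30 kg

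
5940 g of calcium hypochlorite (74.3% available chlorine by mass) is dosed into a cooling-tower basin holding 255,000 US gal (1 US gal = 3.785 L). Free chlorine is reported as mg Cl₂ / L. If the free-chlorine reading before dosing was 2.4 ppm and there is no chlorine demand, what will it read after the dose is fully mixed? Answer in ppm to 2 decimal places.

Volume: 255,000 US gal × 3.785 L/gal = 965,175 L.
Available chlorine delivered: 5940 g × 0.743 = 4413 g as Cl₂.
Concentration rise: 4413 g / 965,175 L = 4.573 mg/L = 4.57 ppm.
Final FC: 2.4 + 4.57 = 6.97 ppm.

6.97 ppm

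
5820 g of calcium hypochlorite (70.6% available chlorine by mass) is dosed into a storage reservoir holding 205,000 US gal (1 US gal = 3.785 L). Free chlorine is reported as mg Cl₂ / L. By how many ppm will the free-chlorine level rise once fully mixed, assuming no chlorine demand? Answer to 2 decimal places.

5.30 ppm

Volume: 205,000 US gal × 3.785 L/gal = 775,925 L.
Available chlorine delivered: 5820 g × 0.706 = 4109 g as Cl₂.
Concentration rise: 4109 g / 775,925 L = 5.296 mg/L = 5.30 ppm.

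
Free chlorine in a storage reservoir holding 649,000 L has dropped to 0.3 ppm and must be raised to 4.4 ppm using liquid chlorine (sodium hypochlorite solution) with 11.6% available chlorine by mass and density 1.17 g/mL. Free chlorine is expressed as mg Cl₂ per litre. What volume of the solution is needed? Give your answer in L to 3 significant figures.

Chlorine deficit: 4.4 − 0.3 = 4.1 ppm = 4.1 mg/L as Cl₂.
Cl₂ equivalent needed: 4.1 mg/L × 649,000 L = 2,661,000 mg = 2661 g.
Product at 11.6% available chlorine: 2661 / 0.116 = 22,940 g.
Volume at density 1.17 g/mL: 22,940 g ÷ 1.17 g/mL = 19,610 mL.

19.6 L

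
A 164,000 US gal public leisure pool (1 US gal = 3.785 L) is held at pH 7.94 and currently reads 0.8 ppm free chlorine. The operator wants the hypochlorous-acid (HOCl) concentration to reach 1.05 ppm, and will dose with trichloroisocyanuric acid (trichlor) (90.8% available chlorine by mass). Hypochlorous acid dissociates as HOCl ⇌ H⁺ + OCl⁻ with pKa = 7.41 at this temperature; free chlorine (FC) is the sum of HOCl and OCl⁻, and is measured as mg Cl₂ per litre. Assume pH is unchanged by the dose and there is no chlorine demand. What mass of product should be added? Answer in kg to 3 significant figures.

Volume: 164,000 US gal × 3.785 L/gal = 620,740 L.
[OCl⁻]/[HOCl] = 10^(pH − pKa) = 10^(7.94 − 7.41) = 3.388; fraction as HOCl = 1/(1 + 3.388) = 0.2279.
Free chlorine required for 1.05 ppm HOCl: 1.05 / 0.2279 = 4.608 ppm.
FC to add: 4.608 − 0.8 = 3.808 mg/L as Cl₂.
Cl₂ equivalent: 3.808 mg/L × 620,740 L = 2364 g.
Product at 90.8% available Cl: 2364 / 0.908 = 2603 g.

2.60 kg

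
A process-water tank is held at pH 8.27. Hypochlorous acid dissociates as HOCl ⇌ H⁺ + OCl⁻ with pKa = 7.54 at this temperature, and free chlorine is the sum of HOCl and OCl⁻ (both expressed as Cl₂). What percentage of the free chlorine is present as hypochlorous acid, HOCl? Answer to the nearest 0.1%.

15.7%

[OCl⁻]/[HOCl] = 10^(pH − pKa) = 10^(8.27 − 7.54) = 10^0.73 = 5.37.
Fraction as HOCl = 1 / (1 + 5.37) = 0.157.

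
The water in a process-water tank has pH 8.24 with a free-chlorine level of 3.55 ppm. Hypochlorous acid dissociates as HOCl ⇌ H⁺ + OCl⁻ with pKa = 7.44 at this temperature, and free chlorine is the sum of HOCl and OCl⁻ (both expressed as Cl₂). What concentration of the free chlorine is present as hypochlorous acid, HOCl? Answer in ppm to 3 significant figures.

[OCl⁻]/[HOCl] = 10^(pH − pKa) = 10^(8.24 − 7.44) = 10^0.80 = 6.31.
Fraction as HOCl = 1 / (1 + 6.31) = 0.1368.
HOCl = 0.1368 × 3.55 ppm = 0.4857 ppm.

0.486 ppm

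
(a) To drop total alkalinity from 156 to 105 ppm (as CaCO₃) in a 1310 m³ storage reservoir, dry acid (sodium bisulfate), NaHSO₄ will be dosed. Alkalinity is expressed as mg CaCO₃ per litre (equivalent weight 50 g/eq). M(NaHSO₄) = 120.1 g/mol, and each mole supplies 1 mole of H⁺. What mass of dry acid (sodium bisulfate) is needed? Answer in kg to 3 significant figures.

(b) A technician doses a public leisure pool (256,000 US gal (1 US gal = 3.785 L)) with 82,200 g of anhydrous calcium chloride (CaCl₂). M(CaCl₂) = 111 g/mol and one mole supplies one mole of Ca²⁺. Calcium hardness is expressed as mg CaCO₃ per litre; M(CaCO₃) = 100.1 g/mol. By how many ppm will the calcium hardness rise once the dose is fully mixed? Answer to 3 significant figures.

(a) 160 kg; (b) 76.5 ppm

(a) Volume: 1310 m³ = 1,310,000 L.
(a) Alkalinity to neutralize: (156 − 105) = 51 mg/L as CaCO₃ × 1,310,000 L = 66,810 g as CaCO₃.
(a) Equivalents of H⁺ required: 66,810 ÷ 50 g/eq = 1336 eq = 1336 mol NaHSO₄.
(a) Mass of NaHSO₄: 1336 × 120.1 = 160,500 g.

(b) Volume: 256,000 US gal × 3.785 L/gal = 968,960 L.
(b) Moles of Ca²⁺: 82,200 g ÷ 111 g/mol = 740.5 mol.
(b) As CaCO₃: 740.5 mol × 100.1 g/mol = 74,130 g.
(b) Rise: 74,130 g / 968,960 L × 1000 = 76.5 mg/L.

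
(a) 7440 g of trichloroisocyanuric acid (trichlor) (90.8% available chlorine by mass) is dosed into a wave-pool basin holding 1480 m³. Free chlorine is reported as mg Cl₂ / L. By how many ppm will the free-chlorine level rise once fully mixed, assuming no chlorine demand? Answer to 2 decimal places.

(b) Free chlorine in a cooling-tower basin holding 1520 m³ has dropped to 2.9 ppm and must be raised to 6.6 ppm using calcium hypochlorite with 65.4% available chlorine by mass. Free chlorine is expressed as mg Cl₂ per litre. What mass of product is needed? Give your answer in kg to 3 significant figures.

(a) Volume: 1480 m³ = 1,480,000 L.
(a) Available chlorine delivered: 7440 g × 0.908 = 6756 g as Cl₂.
(a) Concentration rise: 6756 g / 1,480,000 L = 4.565 mg/L = 4.56 ppm.

(b) Volume: 1520 m³ = 1,520,000 L.
(b) Chlorine deficit: 6.6 − 2.9 = 3.7 ppm = 3.7 mg/L as Cl₂.
(b) Cl₂ equivalent needed: 3.7 mg/L × 1,520,000 L = 5,624,000 mg = 5624 g.
(b) Product at 65.4% available chlorine: 5624 / 0.654 = 8599 g.

(a) 4.56 ppm; (b) 8.60 kg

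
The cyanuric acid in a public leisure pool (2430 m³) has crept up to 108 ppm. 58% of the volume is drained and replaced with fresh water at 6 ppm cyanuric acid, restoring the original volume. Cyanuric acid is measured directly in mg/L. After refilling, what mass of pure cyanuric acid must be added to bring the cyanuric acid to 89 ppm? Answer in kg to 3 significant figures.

Volume: 2430 m³ = 2,430,000 L.
After draining 58% and refilling: 108 × 0.42 + 6 × 0.58 = 48.84 ppm.
Deficit to target: 89 − 48.84 = 40.16 mg/L.
Mass: 40.16 mg/L × 2,430,000 L = 97,590 g cyanuric acid.

97.6 kg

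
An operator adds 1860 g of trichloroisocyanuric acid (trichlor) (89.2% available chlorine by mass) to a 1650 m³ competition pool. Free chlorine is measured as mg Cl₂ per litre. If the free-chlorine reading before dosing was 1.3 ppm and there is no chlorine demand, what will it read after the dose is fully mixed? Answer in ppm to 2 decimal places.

Volume: 1650 m³ = 1,650,000 L.
Available chlorine delivered: 1860 g × 0.892 = 1659 g as Cl₂.
Concentration rise: 1659 g / 1,650,000 L = 1.006 mg/L = 1.01 ppm.
Final FC: 1.3 + 1.01 = 2.31 ppm.

2.31 ppm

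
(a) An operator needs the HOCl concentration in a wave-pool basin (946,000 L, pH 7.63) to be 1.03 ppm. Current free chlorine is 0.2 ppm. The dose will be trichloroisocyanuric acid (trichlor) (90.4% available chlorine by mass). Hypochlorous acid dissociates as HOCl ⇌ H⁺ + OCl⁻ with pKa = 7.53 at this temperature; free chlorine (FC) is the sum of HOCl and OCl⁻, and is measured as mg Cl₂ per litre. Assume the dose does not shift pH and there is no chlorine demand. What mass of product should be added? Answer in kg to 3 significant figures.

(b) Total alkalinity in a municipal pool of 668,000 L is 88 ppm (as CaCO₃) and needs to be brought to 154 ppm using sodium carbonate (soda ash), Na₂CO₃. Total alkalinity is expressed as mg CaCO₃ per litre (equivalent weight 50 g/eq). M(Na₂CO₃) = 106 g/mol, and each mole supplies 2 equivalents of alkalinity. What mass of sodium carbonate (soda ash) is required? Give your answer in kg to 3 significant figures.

(a) 2.23 kg; (b) 46.7 kg

(a) [OCl⁻]/[HOCl] = 10^(pH − pKa) = 10^(7.63 − 7.53) = 1.259; fraction as HOCl = 1/(1 + 1.259) = 0.4427.
(a) Free chlorine required for 1.03 ppm HOCl: 1.03 / 0.4427 = 2.327 ppm.
(a) FC to add: 2.327 − 0.2 = 2.127 mg/L as Cl₂.
(a) Cl₂ equivalent: 2.127 mg/L × 946,000 L = 2012 g.
(a) Product at 90.4% available Cl: 2012 / 0.904 = 2225 g.

(b) Alkalinity to add: (154 − 88) = 66 mg/L as CaCO₃ × 668,000 L = 44,090 g as CaCO₃.
(b) Equivalents: 44,090 g ÷ 50 g/eq = 881.8 eq.
(b) Each mole of Na₂CO₃ supplies 2 eq, so 881.8 / 2 = 440.9 mol.
(b) Mass: 440.9 mol × 106 g/mol = 46,730 g.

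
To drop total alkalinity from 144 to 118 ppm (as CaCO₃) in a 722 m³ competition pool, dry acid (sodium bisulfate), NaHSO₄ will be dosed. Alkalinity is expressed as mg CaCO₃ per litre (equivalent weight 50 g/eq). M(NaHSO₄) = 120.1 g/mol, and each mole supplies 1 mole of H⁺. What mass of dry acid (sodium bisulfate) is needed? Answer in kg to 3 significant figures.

Volume: 722 m³ = 722,000 L.
Alkalinity to neutralize: (144 − 118) = 26 mg/L as CaCO₃ × 722,000 L = 18,770 g as CaCO₃.
Equivalents of H⁺ required: 18,770 ÷ 50 g/eq = 375.4 eq = 375.4 mol NaHSO₄.
Mass of NaHSO₄: 375.4 × 120.1 = 45,090 g.

45.1 kg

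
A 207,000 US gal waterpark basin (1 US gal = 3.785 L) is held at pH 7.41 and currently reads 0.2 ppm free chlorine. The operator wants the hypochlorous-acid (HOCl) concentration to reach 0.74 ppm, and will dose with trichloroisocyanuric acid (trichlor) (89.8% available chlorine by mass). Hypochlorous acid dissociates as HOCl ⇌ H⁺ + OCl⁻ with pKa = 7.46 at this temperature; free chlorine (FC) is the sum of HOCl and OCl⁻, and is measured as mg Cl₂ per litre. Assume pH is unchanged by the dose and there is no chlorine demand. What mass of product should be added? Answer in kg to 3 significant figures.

Volume: 207,000 US gal × 3.785 L/gal = 783,495 L.
[OCl⁻]/[HOCl] = 10^(pH − pKa) = 10^(7.41 − 7.46) = 0.8913; fraction as HOCl = 1/(1 + 0.8913) = 0.5288.
Free chlorine required for 0.74 ppm HOCl: 0.74 / 0.5288 = 1.4 ppm.
FC to add: 1.4 − 0.2 = 1.2 mg/L as Cl₂.
Cl₂ equivalent: 1.2 mg/L × 783,495 L = 939.8 g.
Product at 89.8% available Cl: 939.8 / 0.898 = 1047 g.

1.05 kg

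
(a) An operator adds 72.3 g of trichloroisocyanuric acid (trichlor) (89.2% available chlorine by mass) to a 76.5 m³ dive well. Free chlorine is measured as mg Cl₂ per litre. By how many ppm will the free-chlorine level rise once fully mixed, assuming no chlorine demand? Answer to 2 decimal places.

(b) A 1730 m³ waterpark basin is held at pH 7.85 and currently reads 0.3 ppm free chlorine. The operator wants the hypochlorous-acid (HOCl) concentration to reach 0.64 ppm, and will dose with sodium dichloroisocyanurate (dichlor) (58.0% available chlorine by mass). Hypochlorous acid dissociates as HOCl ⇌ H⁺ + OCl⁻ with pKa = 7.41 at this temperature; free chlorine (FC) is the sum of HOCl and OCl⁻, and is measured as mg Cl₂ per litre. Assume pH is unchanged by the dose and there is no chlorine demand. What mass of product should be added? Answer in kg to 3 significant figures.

(a) Volume: 76.5 m³ = 76,500 L.
(a) Available chlorine delivered: 72.3 g × 0.892 = 64.49 g as Cl₂.
(a) Concentration rise: 64.49 g / 76,500 L = 0.843 mg/L = 0.84 ppm.

(b) Volume: 1730 m³ = 1,730,000 L.
(b) [OCl⁻]/[HOCl] = 10^(pH − pKa) = 10^(7.85 − 7.41) = 2.754; fraction as HOCl = 1/(1 + 2.754) = 0.2664.
(b) Free chlorine required for 0.64 ppm HOCl: 0.64 / 0.2664 = 2.403 ppm.
(b) FC to add: 2.403 − 0.3 = 2.103 mg/L as Cl₂.
(b) Cl₂ equivalent: 2.103 mg/L × 1,730,000 L = 3638 g.
(b) Product at 58.0% available Cl: 3638 / 0.58 = 6272 g.

(a) 0.84 ppm; (b) 6.27 kg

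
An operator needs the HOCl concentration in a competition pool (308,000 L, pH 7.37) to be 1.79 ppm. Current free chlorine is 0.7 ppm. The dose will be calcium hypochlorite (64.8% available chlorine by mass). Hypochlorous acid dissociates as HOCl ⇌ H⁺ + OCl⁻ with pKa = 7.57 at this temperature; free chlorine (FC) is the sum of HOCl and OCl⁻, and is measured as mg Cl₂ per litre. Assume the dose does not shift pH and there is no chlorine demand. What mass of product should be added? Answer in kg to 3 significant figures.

1.05 kg

[OCl⁻]/[HOCl] = 10^(pH − pKa) = 10^(7.37 − 7.57) = 0.631; fraction as HOCl = 1/(1 + 0.631) = 0.6131.
Free chlorine required for 1.79 ppm HOCl: 1.79 / 0.6131 = 2.919 ppm.
FC to add: 2.919 − 0.7 = 2.219 mg/L as Cl₂.
Cl₂ equivalent: 2.219 mg/L × 308,000 L = 683.6 g.
Product at 64.8% available Cl: 683.6 / 0.648 = 1055 g.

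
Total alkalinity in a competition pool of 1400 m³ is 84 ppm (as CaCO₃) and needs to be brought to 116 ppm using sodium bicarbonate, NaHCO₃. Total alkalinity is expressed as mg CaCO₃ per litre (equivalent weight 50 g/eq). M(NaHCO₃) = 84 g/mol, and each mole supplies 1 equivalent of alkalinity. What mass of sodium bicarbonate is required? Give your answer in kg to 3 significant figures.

75.3 kg

Volume: 1400 m³ = 1,400,000 L.
Alkalinity to add: (116 − 84) = 32 mg/L as CaCO₃ × 1,400,000 L = 44,800 g as CaCO₃.
Equivalents: 44,800 g ÷ 50 g/eq = 896 eq.
NaHCO₃ supplies 1 eq per mole → 896 mol.
Mass: 896 mol × 84 g/mol = 75,260 g.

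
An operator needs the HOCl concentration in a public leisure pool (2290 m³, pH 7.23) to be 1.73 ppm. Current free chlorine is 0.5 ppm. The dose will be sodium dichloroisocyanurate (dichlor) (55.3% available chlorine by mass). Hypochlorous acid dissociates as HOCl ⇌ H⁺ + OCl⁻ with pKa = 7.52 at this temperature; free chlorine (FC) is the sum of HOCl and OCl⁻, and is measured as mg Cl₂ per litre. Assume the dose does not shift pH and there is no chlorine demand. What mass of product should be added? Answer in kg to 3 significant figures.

Volume: 2290 m³ = 2,290,000 L.
[OCl⁻]/[HOCl] = 10^(pH − pKa) = 10^(7.23 − 7.52) = 0.5129; fraction as HOCl = 1/(1 + 0.5129) = 0.661.
Free chlorine required for 1.73 ppm HOCl: 1.73 / 0.661 = 2.617 ppm.
FC to add: 2.617 − 0.5 = 2.117 mg/L as Cl₂.
Cl₂ equivalent: 2.117 mg/L × 2,290,000 L = 4849 g.
Product at 55.3% available Cl: 4849 / 0.553 = 8768 g.

8.77 kg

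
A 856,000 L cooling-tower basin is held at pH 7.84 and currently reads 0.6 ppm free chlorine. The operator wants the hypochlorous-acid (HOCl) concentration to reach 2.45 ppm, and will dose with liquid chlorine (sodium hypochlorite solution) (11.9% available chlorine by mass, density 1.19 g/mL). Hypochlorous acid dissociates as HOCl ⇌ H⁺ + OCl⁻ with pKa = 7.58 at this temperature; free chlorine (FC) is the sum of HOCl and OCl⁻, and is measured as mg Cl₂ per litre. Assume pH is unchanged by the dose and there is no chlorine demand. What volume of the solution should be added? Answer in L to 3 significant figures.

38.1 L

[OCl⁻]/[HOCl] = 10^(pH − pKa) = 10^(7.84 − 7.58) = 1.82; fraction as HOCl = 1/(1 + 1.82) = 0.3546.
Free chlorine required for 2.45 ppm HOCl: 2.45 / 0.3546 = 6.908 ppm.
FC to add: 6.908 − 0.6 = 6.308 mg/L as Cl₂.
Cl₂ equivalent: 6.308 mg/L × 856,000 L = 5400 g.
Product at 11.9% available Cl: 5400 / 0.119 = 45,380 g.
Volume: 45,380 g ÷ 1.19 g/mL = 38,130 mL.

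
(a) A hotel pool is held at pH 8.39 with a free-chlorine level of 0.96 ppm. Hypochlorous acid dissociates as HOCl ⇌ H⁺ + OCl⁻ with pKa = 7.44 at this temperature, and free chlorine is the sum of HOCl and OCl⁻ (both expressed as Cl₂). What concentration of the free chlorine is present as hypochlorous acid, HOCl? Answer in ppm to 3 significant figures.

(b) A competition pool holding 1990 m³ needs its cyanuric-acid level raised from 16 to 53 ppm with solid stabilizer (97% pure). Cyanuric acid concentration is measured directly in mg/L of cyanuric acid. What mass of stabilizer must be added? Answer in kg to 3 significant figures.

(a) 0.0968 ppm; (b) 75.9 kg

(a) [OCl⁻]/[HOCl] = 10^(pH − pKa) = 10^(8.39 − 7.44) = 10^0.95 = 8.913.
(a) Fraction as HOCl = 1 / (1 + 8.913) = 0.1009.
(a) HOCl = 0.1009 × 0.96 ppm = 0.09685 ppm.

(b) Volume: 1990 m³ = 1,990,000 L.
(b) CYA to add: (53 − 16) = 37 mg/L × 1,990,000 L = 73,630 g cyanuric acid.
(b) At 97% purity: 73,630 / 0.97 = 75,910 g product.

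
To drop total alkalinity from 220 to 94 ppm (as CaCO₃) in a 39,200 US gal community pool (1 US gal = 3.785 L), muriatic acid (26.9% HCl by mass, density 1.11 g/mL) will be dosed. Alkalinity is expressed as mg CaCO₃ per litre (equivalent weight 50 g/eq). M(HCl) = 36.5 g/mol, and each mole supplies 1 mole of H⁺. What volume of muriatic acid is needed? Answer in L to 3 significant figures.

Volume: 39,200 US gal × 3.785 L/gal = 148,372 L.
Alkalinity to neutralize: (220 − 94) = 126 mg/L as CaCO₃ × 148,372 L = 18,690 g as CaCO₃.
Equivalents of H⁺ required: 18,690 ÷ 50 g/eq = 373.9 eq = 373.9 mol HCl.
Mass of HCl: 373.9 × 36.5 = 13,650 g.
Mass of 26.9% solution: 13,650 / 0.269 = 50,730 g.
Volume: 50,730 g ÷ 1.11 g/mL = 45,710 mL.

45.7 L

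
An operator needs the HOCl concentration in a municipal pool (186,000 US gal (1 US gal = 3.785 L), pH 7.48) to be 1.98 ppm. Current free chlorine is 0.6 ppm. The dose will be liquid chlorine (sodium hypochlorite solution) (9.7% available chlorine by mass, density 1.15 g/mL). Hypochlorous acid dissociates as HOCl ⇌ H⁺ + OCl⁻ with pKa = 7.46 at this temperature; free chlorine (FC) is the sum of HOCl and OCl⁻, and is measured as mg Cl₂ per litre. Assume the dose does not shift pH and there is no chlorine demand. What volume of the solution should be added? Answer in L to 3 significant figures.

Volume: 186,000 US gal × 3.785 L/gal = 704,010 L.
[OCl⁻]/[HOCl] = 10^(pH − pKa) = 10^(7.48 − 7.46) = 1.047; fraction as HOCl = 1/(1 + 1.047) = 0.4885.
Free chlorine required for 1.98 ppm HOCl: 1.98 / 0.4885 = 4.053 ppm.
FC to add: 4.053 − 0.6 = 3.453 mg/L as Cl₂.
Cl₂ equivalent: 3.453 mg/L × 704,010 L = 2431 g.
Product at 9.7% available Cl: 2431 / 0.097 = 25,060 g.
Volume: 25,060 g ÷ 1.15 g/mL = 21,790 mL.

21.8 L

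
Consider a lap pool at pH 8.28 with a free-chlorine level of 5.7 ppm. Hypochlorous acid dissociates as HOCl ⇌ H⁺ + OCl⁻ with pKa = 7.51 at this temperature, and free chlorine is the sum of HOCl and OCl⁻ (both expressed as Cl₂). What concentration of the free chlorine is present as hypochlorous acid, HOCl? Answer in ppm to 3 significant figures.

[OCl⁻]/[HOCl] = 10^(pH − pKa) = 10^(8.28 − 7.51) = 10^0.77 = 5.888.
Fraction as HOCl = 1 / (1 + 5.888) = 0.1452.
HOCl = 0.1452 × 5.7 ppm = 0.8275 ppm.

0.827 ppm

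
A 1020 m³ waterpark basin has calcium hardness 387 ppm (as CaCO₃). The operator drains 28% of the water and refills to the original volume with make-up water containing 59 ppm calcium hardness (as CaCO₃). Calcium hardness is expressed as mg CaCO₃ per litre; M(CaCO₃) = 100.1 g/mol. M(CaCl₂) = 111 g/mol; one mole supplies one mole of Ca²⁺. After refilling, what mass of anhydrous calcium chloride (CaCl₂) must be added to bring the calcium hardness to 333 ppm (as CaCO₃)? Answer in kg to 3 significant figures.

Volume: 1020 m³ = 1,020,000 L.
After draining 28% and refilling: 387 × 0.72 + 59 × 0.28 = 295.16 ppm.
Deficit to target: 333 − 295.16 = 37.84 mg/L.
As CaCO₃: 37.84 mg/L × 1,020,000 L = 38,600 g; ÷ 100.1 = 385.6 mol Ca²⁺.
Mass: 385.6 × 111 = 42,800 g.

42.8 kg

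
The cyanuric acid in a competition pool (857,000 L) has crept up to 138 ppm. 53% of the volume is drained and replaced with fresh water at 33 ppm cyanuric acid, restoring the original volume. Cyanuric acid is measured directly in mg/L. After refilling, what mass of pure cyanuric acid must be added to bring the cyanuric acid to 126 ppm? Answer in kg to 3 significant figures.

After draining 53% and refilling: 138 × 0.47 + 33 × 0.53 = 82.35 ppm.
Deficit to target: 126 − 82.35 = 43.65 mg/L.
Mass: 43.65 mg/L × 857,000 L = 37,410 g cyanuric acid.

37.4 kg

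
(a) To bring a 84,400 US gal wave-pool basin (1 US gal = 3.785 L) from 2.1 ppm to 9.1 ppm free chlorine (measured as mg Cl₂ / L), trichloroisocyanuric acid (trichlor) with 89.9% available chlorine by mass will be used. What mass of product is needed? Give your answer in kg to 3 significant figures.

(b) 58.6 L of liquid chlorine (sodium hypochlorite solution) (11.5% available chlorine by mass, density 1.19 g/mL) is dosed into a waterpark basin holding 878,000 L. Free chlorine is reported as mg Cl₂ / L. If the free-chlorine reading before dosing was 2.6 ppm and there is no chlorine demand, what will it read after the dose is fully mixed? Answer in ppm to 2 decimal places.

(a) 2.49 kg; (b) 11.73 ppm

(a) Volume: 84,400 US gal × 3.785 L/gal = 319,454 L.
(a) Chlorine deficit: 9.1 − 2.1 = 7 ppm = 7 mg/L as Cl₂.
(a) Cl₂ equivalent needed: 7 mg/L × 319,454 L = 2,236,000 mg = 2236 g.
(a) Product at 89.9% available chlorine: 2236 / 0.899 = 2487 g.

(b) Mass of solution: 58.6 L × 1000 mL/L × 1.19 g/mL = 69,730 g.
(b) Available chlorine delivered: 69,730 g × 0.115 = 8019 g as Cl₂.
(b) Concentration rise: 8019 g / 878,000 L = 9.134 mg/L = 9.13 ppm.
(b) Final FC: 2.6 + 9.13 = 11.73 ppm.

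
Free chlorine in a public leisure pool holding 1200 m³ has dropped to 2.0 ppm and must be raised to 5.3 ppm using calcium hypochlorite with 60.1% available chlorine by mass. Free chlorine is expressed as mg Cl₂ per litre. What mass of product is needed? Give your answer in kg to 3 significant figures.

6.59 kg

Volume: 1200 m³ = 1,200,000 L.
Chlorine deficit: 5.3 − 2.0 = 3.3 ppm = 3.3 mg/L as Cl₂.
Cl₂ equivalent needed: 3.3 mg/L × 1,200,000 L = 3,960,000 mg = 3960 g.
Product at 60.1% available chlorine: 3960 / 0.601 = 6589 g.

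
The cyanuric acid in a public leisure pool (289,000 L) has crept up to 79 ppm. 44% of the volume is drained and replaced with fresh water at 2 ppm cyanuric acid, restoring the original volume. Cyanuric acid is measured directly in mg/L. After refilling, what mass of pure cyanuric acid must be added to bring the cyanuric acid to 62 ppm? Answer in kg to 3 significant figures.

4.88 kg

After draining 44% and refilling: 79 × 0.56 + 2 × 0.44 = 45.12 ppm.
Deficit to target: 62 − 45.12 = 16.88 mg/L.
Mass: 16.88 mg/L × 289,000 L = 4878 g cyanuric acid.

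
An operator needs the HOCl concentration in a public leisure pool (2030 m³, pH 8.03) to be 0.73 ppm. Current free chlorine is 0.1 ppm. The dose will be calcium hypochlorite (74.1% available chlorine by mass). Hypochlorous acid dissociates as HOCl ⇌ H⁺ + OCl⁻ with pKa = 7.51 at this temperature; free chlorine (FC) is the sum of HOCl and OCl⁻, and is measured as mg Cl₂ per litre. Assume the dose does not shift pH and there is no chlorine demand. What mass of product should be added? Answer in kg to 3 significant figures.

8.35 kg

Volume: 2030 m³ = 2,030,000 L.
[OCl⁻]/[HOCl] = 10^(pH − pKa) = 10^(8.03 − 7.51) = 3.311; fraction as HOCl = 1/(1 + 3.311) = 0.2319.
Free chlorine required for 0.73 ppm HOCl: 0.73 / 0.2319 = 3.147 ppm.
FC to add: 3.147 − 0.1 = 3.047 mg/L as Cl₂.
Cl₂ equivalent: 3.047 mg/L × 2,030,000 L = 6186 g.
Product at 74.1% available Cl: 6186 / 0.741 = 8348 g.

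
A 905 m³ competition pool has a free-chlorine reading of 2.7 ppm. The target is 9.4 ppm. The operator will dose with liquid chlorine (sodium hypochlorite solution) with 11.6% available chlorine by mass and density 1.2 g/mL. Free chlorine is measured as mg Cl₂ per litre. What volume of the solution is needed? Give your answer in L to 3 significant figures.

43.6 L

Volume: 905 m³ = 905,000 L.
Chlorine deficit: 9.4 − 2.7 = 6.7 ppm = 6.7 mg/L as Cl₂.
Cl₂ equivalent needed: 6.7 mg/L × 905,000 L = 6,064,000 mg = 6064 g.
Product at 11.6% available chlorine: 6064 / 0.116 = 52,270 g.
Volume at density 1.2 g/mL: 52,270 g ÷ 1.2 g/mL = 43,560 mL.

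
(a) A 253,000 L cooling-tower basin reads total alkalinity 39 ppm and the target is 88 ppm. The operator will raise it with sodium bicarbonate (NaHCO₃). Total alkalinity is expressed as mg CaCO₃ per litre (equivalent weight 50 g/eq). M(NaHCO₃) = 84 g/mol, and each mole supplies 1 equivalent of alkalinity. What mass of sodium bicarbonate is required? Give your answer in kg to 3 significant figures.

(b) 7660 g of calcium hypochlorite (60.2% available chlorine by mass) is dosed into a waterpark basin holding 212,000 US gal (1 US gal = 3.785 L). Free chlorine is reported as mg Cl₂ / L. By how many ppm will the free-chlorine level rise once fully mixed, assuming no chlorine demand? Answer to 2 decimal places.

(a) Alkalinity to add: (88 − 39) = 49 mg/L as CaCO₃ × 253,000 L = 12,400 g as CaCO₃.
(a) Equivalents: 12,400 g ÷ 50 g/eq = 247.9 eq.
(a) NaHCO₃ supplies 1 eq per mole → 247.9 mol.
(a) Mass: 247.9 mol × 84 g/mol = 20,830 g.

(b) Volume: 212,000 US gal × 3.785 L/gal = 802,420 L.
(b) Available chlorine delivered: 7660 g × 0.602 = 4611 g as Cl₂.
(b) Concentration rise: 4611 g / 802,420 L = 5.747 mg/L = 5.75 ppm.

(a) 20.8 kg; (b) 5.75 ppm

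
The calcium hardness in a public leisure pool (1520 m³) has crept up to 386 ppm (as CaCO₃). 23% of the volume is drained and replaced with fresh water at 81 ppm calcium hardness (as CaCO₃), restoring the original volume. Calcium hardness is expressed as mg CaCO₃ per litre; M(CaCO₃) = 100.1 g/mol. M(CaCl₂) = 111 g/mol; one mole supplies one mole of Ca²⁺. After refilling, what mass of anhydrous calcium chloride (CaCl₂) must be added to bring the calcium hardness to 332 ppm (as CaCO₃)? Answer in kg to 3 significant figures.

Volume: 1520 m³ = 1,520,000 L.
After draining 23% and refilling: 386 × 0.77 + 81 × 0.23 = 315.85 ppm.
Deficit to target: 332 − 315.85 = 16.15 mg/L.
As CaCO₃: 16.15 mg/L × 1,520,000 L = 24,550 g; ÷ 100.1 = 245.2 mol Ca²⁺.
Mass: 245.2 × 111 = 27,220 g.

27.2 kg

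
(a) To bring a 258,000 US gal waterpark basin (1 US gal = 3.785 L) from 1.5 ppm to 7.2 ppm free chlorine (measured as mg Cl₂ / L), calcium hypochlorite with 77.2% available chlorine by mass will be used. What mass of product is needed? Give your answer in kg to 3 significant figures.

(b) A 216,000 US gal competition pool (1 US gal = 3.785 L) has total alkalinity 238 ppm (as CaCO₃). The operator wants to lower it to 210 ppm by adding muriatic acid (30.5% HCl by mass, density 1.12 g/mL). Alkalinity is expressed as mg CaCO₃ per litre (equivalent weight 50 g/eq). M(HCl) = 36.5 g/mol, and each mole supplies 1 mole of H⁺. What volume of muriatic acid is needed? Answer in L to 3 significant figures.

(a) Volume: 258,000 US gal × 3.785 L/gal = 976,530 L.
(a) Chlorine deficit: 7.2 − 1.5 = 5.7 ppm = 5.7 mg/L as Cl₂.
(a) Cl₂ equivalent needed: 5.7 mg/L × 976,530 L = 5,566,000 mg = 5566 g.
(a) Product at 77.2% available chlorine: 5566 / 0.772 = 7210 g.

(b) Volume: 216,000 US gal × 3.785 L/gal = 817,560 L.
(b) Alkalinity to neutralize: (238 − 210) = 28 mg/L as CaCO₃ × 817,560 L = 22,890 g as CaCO₃.
(b) Equivalents of H⁺ required: 22,890 ÷ 50 g/eq = 457.8 eq = 457.8 mol HCl.
(b) Mass of HCl: 457.8 × 36.5 = 16,710 g.
(b) Mass of 30.5% solution: 16,710 / 0.305 = 54,790 g.
(b) Volume: 54,790 g ÷ 1.12 g/mL = 48,920 mL.

(a) 7.21 kg; (b) 48.9 L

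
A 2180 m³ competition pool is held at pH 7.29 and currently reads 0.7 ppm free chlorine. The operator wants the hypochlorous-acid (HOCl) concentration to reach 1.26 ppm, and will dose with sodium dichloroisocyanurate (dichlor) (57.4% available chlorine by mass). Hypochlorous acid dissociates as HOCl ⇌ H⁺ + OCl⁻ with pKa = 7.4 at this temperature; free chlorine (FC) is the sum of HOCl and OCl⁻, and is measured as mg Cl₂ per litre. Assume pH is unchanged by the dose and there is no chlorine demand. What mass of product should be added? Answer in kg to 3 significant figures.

Volume: 2180 m³ = 2,180,000 L.
[OCl⁻]/[HOCl] = 10^(pH − pKa) = 10^(7.29 − 7.4) = 0.7762; fraction as HOCl = 1/(1 + 0.7762) = 0.563.
Free chlorine required for 1.26 ppm HOCl: 1.26 / 0.563 = 2.238 ppm.
FC to add: 2.238 − 0.7 = 1.538 mg/L as Cl₂.
Cl₂ equivalent: 1.538 mg/L × 2,180,000 L = 3353 g.
Product at 57.4% available Cl: 3353 / 0.574 = 5841 g.

5.84 kg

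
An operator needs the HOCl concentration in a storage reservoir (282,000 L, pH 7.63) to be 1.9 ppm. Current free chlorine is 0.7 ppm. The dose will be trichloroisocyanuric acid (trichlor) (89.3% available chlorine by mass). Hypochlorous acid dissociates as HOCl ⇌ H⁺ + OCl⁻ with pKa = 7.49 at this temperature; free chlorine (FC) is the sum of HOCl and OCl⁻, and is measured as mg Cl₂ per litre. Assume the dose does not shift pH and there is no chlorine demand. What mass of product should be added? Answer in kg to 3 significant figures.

[OCl⁻]/[HOCl] = 10^(pH − pKa) = 10^(7.63 − 7.49) = 1.38; fraction as HOCl = 1/(1 + 1.38) = 0.4201.
Free chlorine required for 1.9 ppm HOCl: 1.9 / 0.4201 = 4.523 ppm.
FC to add: 4.523 − 0.7 = 3.823 mg/L as Cl₂.
Cl₂ equivalent: 3.823 mg/L × 282,000 L = 1078 g.
Product at 89.3% available Cl: 1078 / 0.893 = 1207 g.

1.21 kg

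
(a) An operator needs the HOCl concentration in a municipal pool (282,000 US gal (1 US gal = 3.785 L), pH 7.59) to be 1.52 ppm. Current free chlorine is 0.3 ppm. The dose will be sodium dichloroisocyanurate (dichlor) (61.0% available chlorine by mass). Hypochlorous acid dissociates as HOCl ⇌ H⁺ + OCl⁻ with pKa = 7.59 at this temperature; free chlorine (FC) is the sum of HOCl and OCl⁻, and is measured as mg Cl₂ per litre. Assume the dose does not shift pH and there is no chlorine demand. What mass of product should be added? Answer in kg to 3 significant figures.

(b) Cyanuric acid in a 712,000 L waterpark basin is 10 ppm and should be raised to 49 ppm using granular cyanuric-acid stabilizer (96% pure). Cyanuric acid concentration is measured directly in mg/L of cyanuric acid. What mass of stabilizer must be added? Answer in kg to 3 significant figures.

(a) Volume: 282,000 US gal × 3.785 L/gal = 1,067,370 L.
(a) [OCl⁻]/[HOCl] = 10^(pH − pKa) = 10^(7.59 − 7.59) = 1; fraction as HOCl = 1/(1 + 1) = 0.5.
(a) Free chlorine required for 1.52 ppm HOCl: 1.52 / 0.5 = 3.04 ppm.
(a) FC to add: 3.04 − 0.3 = 2.74 mg/L as Cl₂.
(a) Cl₂ equivalent: 2.74 mg/L × 1,067,370 L = 2925 g.
(a) Product at 61.0% available Cl: 2925 / 0.61 = 4794 g.

(b) CYA to add: (49 − 10) = 39 mg/L × 712,000 L = 27,770 g cyanuric acid.
(b) At 96% purity: 27,770 / 0.96 = 28,920 g product.

(a) 4.79 kg; (b) 28.9 kg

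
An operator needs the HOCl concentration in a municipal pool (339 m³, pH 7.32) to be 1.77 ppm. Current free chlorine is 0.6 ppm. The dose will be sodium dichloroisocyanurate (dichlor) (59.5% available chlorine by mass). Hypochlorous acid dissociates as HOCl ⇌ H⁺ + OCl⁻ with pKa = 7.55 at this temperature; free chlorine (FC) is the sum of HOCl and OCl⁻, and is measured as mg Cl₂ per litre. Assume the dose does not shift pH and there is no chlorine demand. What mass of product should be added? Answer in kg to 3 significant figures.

1.26 kg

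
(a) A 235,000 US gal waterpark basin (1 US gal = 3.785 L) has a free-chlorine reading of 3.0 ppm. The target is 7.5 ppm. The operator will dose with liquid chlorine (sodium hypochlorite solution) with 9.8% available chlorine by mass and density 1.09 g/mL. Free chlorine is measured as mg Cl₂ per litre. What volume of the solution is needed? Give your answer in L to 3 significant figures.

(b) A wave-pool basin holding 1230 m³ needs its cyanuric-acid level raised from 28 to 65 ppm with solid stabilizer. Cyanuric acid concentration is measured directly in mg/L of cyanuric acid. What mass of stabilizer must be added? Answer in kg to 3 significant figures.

(a) 37.5 L; (b) 45.5 kg

(a) Volume: 235,000 US gal × 3.785 L/gal = 889,475 L.
(a) Chlorine deficit: 7.5 − 3.0 = 4.5 ppm = 4.5 mg/L as Cl₂.
(a) Cl₂ equivalent needed: 4.5 mg/L × 889,475 L = 4,003,000 mg = 4003 g.
(a) Product at 9.8% available chlorine: 4003 / 0.098 = 40,840 g.
(a) Volume at density 1.09 g/mL: 40,840 g ÷ 1.09 g/mL = 37,470 mL.

(b) Volume: 1230 m³ = 1,230,000 L.
(b) CYA to add: (65 − 28) = 37 mg/L × 1,230,000 L = 45,510 g cyanuric acid.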